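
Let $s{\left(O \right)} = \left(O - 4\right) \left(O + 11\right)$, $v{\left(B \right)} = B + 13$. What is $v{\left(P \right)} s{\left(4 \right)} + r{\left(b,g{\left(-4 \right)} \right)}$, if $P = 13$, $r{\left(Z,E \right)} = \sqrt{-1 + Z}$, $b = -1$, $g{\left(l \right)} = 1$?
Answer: $i \sqrt{2} \approx 1.4142 i$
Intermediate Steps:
$v{\left(B \right)} = 13 + B$
$s{\left(O \right)} = \left(-4 + O\right) \left(11 + O\right)$
$v{\left(P \right)} s{\left(4 \right)} + r{\left(b,g{\left(-4 \right)} \right)} = \left(13 + 13\right) \left(-44 + 4^{2} + 7 \cdot 4\right) + \sqrt{-1 - 1} = 26 \left(-44 + 16 + 28\right) + \sqrt{-2} = 26 \cdot 0 + i \sqrt{2} = 0 + i \sqrt{2} = i \sqrt{2}$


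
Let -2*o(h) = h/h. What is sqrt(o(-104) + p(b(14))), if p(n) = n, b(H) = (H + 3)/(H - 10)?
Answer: sqrt(15)/2 ≈ 1.9365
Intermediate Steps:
b(H) = (3 + H)/(-10 + H)
o(h) = -1/2 (o(h) = -h/(2*h) = -1/2*1 = -1/2)
sqrt(o(-104) + p(b(14))) = sqrt(-1/2 + (3 + 14)/(-10 + 14)) = sqrt(-1/2 + 17/4) = sqrt(15/4) = sqrt(15)/2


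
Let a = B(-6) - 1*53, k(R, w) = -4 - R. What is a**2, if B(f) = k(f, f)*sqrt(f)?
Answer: 2785 - 212*I*sqrt(6) ≈ 2785.0 - 519.29*I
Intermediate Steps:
B(f) = sqrt(f)*(-4 - f) (B(f) = (-4 - f)*sqrt(f) = sqrt(f)*(-4 - f))
a = -53 + 2*I*sqrt(6) (a = sqrt(-6)*(-4 - 1*(-6)) - 1*53 = (I*sqrt(6))*(-4 + 6) - 53 = (I*sqrt(6))*2 - 53 = 2*I*sqrt(6) - 53 = -53 + 2*I*sqrt(6) ≈ -53.0 + 4.899*I)
a**2 = (-53 + 2*I*sqrt(6))**2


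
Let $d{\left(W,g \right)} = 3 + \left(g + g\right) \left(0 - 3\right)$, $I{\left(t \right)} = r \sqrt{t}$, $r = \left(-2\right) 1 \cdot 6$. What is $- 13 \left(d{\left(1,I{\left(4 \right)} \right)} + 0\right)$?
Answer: $-1911$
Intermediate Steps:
$r = -12$ ($r = \left(-2\right) 6 = -12$)
$I{\left(t \right)} = - 12 \sqrt{t}$
$d{\left(W,g \right)} = 3 - 6 g$ ($d{\left(W,g \right)} = 3 + 2 g \left(-3\right) = 3 - 6 g$)
$- 13 \left(d{\left(1,I{\left(4 \right)} \right)} + 0\right) = - 13 \left(\left(3 - 6 \left(- 12 \sqrt{4}\right)\right) + 0\right) = - 13 \left(\left(3 - 6 \left(\left(-12\right) 2\right)\right) + 0\right) = - 13 \left(\left(3 - -144\right) + 0\right) = - 13 \left(\left(3 + 144\right) + 0\right) = - 13 \left(147 + 0\right) = \left(-13\right) 147 = -1911$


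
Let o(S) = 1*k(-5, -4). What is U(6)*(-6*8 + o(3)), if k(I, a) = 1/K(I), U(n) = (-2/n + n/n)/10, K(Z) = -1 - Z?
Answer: -191/60 ≈ -3.1833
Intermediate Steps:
U(n) = ⅒ - 1/(5*n) (U(n) = (-2/n + 1)*(⅒) = (1 - 2/n)*(⅒) = ⅒ - 1/(5*n))
k(I, a) = 1/(-1 - I)
o(S) = ¼ (o(S) = 1*(-1/(1 - 5)) = 1*(-1/(-4)) = 1*(-1*(-¼)) = 1*(¼) = ¼)
U(6)*(-6*8 + o(3)) = ((⅒)*(-2 + 6)/6)*(-6*8 + ¼) = ((⅒)*(⅙)*4)*(-48 + ¼) = (1/15)*(-191/4) = -191/60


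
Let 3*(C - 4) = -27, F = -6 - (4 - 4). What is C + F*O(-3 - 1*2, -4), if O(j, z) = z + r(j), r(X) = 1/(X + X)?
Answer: 98/5 ≈ 19.600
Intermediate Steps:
F = -6 (F = -6 - 1*0 = -6 + 0 = -6)
r(X) = 1/(2*X)
C = -5 (C = 4 + (⅓)*(-27) = 4 - 9 = -5)
O(j, z) = z + 1/(2*j)
C + F*O(-3 - 1*2, -4) = -5 - 6*(-4 + 1/(2*(-3 - 1*2))) = -5 - 6*(-4 + 1/(2*(-3 - 2))) = -5 - 6*(-4 + (½)/(-5)) = -5 - 6*(-4 + (½)*(-⅕)) = -5 - 6*(-4 - ⅒) = -5 - 6*(-41/10) = -5 + 123/5 = 98/5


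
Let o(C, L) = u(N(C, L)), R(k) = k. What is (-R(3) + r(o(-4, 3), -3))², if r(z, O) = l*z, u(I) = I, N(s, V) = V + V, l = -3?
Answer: 441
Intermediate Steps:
N(s, V) = 2*V
o(C, L) = 2*L
r(z, O) = -3*z
(-R(3) + r(o(-4, 3), -3))² = (-1*3 - 6*3)² = (-3 - 3*6)² = (-3 - 18)² = (-21)² = 441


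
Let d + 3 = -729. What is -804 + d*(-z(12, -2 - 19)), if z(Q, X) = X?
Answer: -16176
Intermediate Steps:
d = -732 (d = -3 - 729 = -732)
-804 + d*(-z(12, -2 - 19)) = -804 - (-732)*(-2 - 19) = -804 - (-732)*(-21) = -804 - 732*21 = -804 - 15372 = -16176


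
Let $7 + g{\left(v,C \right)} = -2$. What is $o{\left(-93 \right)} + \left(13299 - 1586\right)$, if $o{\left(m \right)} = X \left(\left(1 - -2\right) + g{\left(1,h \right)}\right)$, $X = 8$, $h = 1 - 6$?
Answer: $11665$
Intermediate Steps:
$h = -5$ ($h = 1 - 6 = -5$)
$g{\left(v,C \right)} = -9$ ($g{\left(v,C \right)} = -7 - 2 = -9$)
$o{\left(m \right)} = -48$ ($o{\left(m \right)} = 8 \left(\left(1 - -2\right) - 9\right) = 8 \left(\left(1 + 2\right) - 9\right) = 8 \left(3 - 9\right) = 8 \left(-6\right) = -48$)
$o{\left(-93 \right)} + \left(13299 - 1586\right) = -48 + \left(13299 - 1586\right) = -48 + 11713 = 11665$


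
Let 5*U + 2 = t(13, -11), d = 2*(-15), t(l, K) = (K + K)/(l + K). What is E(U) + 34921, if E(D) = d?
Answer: 34891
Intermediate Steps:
t(l, K) = 2*K/(K + l) (t(l, K) = (2*K)/(K + l) = 2*K/(K + l))
d = -30
U = -13/5 (U = -⅖ + (2*(-11)/(-11 + 13))/5 = -⅖ + (2*(-11)/2)/5 = -⅖ + (2*(-11)*(½))/5 = -⅖ + (⅕)*(-11) = -⅖ - 11/5 = -13/5 ≈ -2.6000)
E(D) = -30
E(U) + 34921 = -30 + 34921 = 34891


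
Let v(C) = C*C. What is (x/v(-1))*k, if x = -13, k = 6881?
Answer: -89453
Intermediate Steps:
v(C) = C**2
(x/v(-1))*k = -13/((-1)**2)*6881 = -13/1*6881 = -13*1*6881 = -13*6881 = -89453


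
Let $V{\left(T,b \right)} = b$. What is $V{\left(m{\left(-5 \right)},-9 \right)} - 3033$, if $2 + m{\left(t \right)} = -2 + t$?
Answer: $-3042$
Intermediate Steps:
$m{\left(t \right)} = -4 + t$ ($m{\left(t \right)} = -2 + \left(-2 + t\right) = -4 + t$)
$V{\left(m{\left(-5 \right)},-9 \right)} - 3033 = -9 - 3033 = -3042$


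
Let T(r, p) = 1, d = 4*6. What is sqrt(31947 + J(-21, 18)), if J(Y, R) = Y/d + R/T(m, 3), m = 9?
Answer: sqrt(511426)/4 ≈ 178.79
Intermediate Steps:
d = 24
J(Y, R) = R + Y/24 (J(Y, R) = Y/24 + R/1 = Y*(1/24) + R*1 = Y/24 + R = R + Y/24)
sqrt(31947 + J(-21, 18)) = sqrt(31947 + (18 + (1/24)*(-21))) = sqrt(31947 + (18 - 7/8)) = sqrt(31947 + 137/8) = sqrt(255713/8) = sqrt(511426)/4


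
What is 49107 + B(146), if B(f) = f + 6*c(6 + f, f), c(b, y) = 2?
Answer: 49265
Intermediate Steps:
B(f) = 12 + f (B(f) = f + 6*2 = f + 12 = 12 + f)
49107 + B(146) = 49107 + (12 + 146) = 49107 + 158 = 49265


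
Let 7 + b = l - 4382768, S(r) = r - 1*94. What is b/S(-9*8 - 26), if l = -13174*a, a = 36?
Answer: 1619013/64 ≈ 25297.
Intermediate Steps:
l = -474264 (l = -13174*36 = -474264)
S(r) = -94 + r (S(r) = r - 94 = -94 + r)
b = -4857039 (b = -7 + (-474264 - 4382768) = -7 - 4857032 = -4857039)
b/S(-9*8 - 26) = -4857039/(-94 + (-9*8 - 26)) = -4857039/(-94 + (-72 - 26)) = -4857039/(-94 - 98) = -4857039/(-192) = -4857039*(-1/192) = 1619013/64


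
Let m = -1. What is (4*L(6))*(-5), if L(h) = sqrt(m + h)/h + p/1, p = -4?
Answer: 80 - 10*sqrt(5)/3 ≈ 72.546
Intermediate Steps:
L(h) = -4 + sqrt(-1 + h)/h (L(h) = sqrt(-1 + h)/h - 4/1 = sqrt(-1 + h)/h - 4*1 = sqrt(-1 + h)/h - 4 = -4 + sqrt(-1 + h)/h)
(4*L(6))*(-5) = (4*(-4 + sqrt(-1 + 6)/6))*(-5) = (4*(-4 + sqrt(5)/6))*(-5) = (-16 + 2*sqrt(5)/3)*(-5) = 80 - 10*sqrt(5)/3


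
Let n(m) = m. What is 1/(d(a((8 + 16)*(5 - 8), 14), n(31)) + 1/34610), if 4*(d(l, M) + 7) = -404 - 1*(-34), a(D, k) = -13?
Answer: -17305/1721847 ≈ -0.010050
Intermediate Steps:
d(l, M) = -199/2 (d(l, M) = -7 + (-404 - 1*(-34))/4 = -7 + (-404 + 34)/4 = -7 + (¼)*(-370) = -7 - 185/2 = -199/2)
1/(d(a((8 + 16)*(5 - 8), 14), n(31)) + 1/34610) = 1/(-199/2 + 1/34610) = 1/(-1721847/17305) = -17305/1721847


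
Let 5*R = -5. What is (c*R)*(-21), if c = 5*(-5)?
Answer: -525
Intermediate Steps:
R = -1 (R = (⅕)*(-5) = -1)
c = -25
(c*R)*(-21) = -25*(-1)*(-21) = 25*(-21) = -525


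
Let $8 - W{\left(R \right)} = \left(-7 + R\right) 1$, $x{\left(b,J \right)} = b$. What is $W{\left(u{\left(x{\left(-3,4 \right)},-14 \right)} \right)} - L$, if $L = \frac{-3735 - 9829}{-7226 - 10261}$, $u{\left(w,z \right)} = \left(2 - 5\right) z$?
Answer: $- \frac{485713}{17487} \approx -27.776$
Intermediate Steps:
$u{\left(w,z \right)} = - 3 z$
$L = \frac{13564}{17487}$ ($L = - \frac{13564}{-17487} = \left(-13564\right) \left(- \frac{1}{17487}\right) = \frac{13564}{17487} \approx 0.77566$)
$W{\left(R \right)} = 15 - R$ ($W{\left(R \right)} = 8 - \left(-7 + R\right) 1 = 8 - \left(-7 + R\right) = 15 - R$)
$W{\left(u{\left(x{\left(-3,4 \right)},-14 \right)} \right)} - L = \left(15 - \left(-3\right) \left(-14\right)\right) - \frac{13564}{17487} = \left(15 - 42\right) - \frac{13564}{17487} = -27 - \frac{13564}{17487} = - \frac{485713}{17487}$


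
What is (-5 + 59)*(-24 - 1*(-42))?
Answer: 972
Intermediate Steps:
(-5 + 59)*(-24 - 1*(-42)) = 54*(-24 + 42) = 54*18 = 972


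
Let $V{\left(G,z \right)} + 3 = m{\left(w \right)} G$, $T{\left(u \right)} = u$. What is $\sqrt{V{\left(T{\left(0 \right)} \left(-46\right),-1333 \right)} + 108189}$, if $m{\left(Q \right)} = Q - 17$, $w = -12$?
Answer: $\sqrt{108186} \approx 328.92$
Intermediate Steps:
$m{\left(Q \right)} = -17 + Q$ ($m{\left(Q \right)} = Q - 17 = -17 + Q$)
$V{\left(G,z \right)} = -3 - 29 G$ ($V{\left(G,z \right)} = -3 + \left(-17 - 12\right) G = -3 - 29 G$)
$\sqrt{V{\left(T{\left(0 \right)} \left(-46\right),-1333 \right)} + 108189} = \sqrt{\left(-3 - 29 \cdot 0 \left(-46\right)\right) + 108189} = \sqrt{\left(-3 - 0\right) + 108189} = \sqrt{\left(-3 + 0\right) + 108189} = \sqrt{-3 + 108189} = \sqrt{108186}$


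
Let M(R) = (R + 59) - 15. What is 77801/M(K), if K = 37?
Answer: 77801/81 ≈ 960.51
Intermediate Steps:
M(R) = 44 + R (M(R) = (59 + R) - 15 = 44 + R)
77801/M(K) = 77801/(44 + 37) = 77801/81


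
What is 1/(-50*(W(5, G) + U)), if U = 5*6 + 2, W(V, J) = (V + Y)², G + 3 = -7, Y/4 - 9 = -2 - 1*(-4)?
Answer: -1/121650 ≈ -8.2203e-6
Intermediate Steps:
Y = 44 (Y = 36 + 4*(-2 - 1*(-4)) = 36 + 4*(-2 + 4) = 36 + 4*2 = 36 + 8 = 44)
G = -10 (G = -3 - 7 = -10)
W(V, J) = (44 + V)² (W(V, J) = (V + 44)² = (44 + V)²)
U = 32 (U = 30 + 2 = 32)
1/(-50*(W(5, G) + U)) = 1/(-50*((44 + 5)² + 32)) = 1/(-50*(49² + 32)) = 1/(-50*(2401 + 32)) = 1/(-50*2433) = 1/(-121650) = -1/121650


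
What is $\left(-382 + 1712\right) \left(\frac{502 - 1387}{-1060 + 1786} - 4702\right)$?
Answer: $- \frac{756889035}{121} \approx -6.2553 \cdot 10^{6}$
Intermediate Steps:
$\left(-382 + 1712\right) \left(\frac{502 - 1387}{-1060 + 1786} - 4702\right) = 1330 \left(- \frac{885}{726} - 4702\right) = 1330 \left(\left(-885\right) \frac{1}{726} - 4702\right) = 1330 \left(- \frac{295}{242} - 4702\right) = 1330 \left(- \frac{1138179}{242}\right) = - \frac{756889035}{121}$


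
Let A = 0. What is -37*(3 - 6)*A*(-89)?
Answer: 0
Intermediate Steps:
-37*(3 - 6)*A*(-89) = -37*(3 - 6)*0*(-89) = -(-111)*0*(-89) = -37*0*(-89) = 0*(-89) = 0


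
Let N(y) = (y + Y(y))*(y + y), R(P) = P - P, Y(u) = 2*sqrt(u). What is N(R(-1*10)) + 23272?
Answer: 23272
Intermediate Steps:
R(P) = 0
N(y) = 2*y*(y + 2*sqrt(y)) (N(y) = (y + 2*sqrt(y))*(y + y) = (y + 2*sqrt(y))*(2*y) = 2*y*(y + 2*sqrt(y)))
N(R(-1*10)) + 23272 = 2*0*(0 + 2*sqrt(0)) + 23272 = 2*0*(0 + 2*0) + 23272 = 2*0*(0 + 0) + 23272 = 2*0*0 + 23272 = 0 + 23272 = 23272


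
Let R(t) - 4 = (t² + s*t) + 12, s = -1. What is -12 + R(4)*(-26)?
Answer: -740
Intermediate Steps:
R(t) = 16 + t² - t (R(t) = 4 + ((t² - t) + 12) = 4 + (12 + t² - t) = 16 + t² - t)
-12 + R(4)*(-26) = -12 + (16 + 4² - 1*4)*(-26) = -12 + (16 + 16 - 4)*(-26) = -12 + 28*(-26) = -12 - 728 = -740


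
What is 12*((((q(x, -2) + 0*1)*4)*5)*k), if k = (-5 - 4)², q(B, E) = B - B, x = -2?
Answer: 0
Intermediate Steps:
q(B, E) = 0
k = 81 (k = (-9)² = 81)
12*((((q(x, -2) + 0*1)*4)*5)*k) = 12*((((0 + 0*1)*4)*5)*81) = 12*((((0 + 0)*4)*5)*81) = 12*(((0*4)*5)*81) = 12*((0*5)*81) = 12*(0*81) = 12*0 = 0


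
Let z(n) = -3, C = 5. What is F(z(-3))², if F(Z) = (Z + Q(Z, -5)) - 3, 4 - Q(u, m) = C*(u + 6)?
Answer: 289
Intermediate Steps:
Q(u, m) = -26 - 5*u (Q(u, m) = 4 - 5*(u + 6) = 4 - 5*(6 + u) = 4 - (30 + 5*u) = 4 + (-30 - 5*u) = -26 - 5*u)
F(Z) = -29 - 4*Z (F(Z) = (Z + (-26 - 5*Z)) - 3 = (-26 - 4*Z) - 3 = -29 - 4*Z)
F(z(-3))² = (-29 - 4*(-3))² = (-29 + 12)² = (-17)² = 289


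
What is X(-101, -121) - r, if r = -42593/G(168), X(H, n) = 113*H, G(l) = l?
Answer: -1874791/168 ≈ -11159.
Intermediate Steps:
r = -42593/168 ≈ -253.53
X(-101, -121) - r = 113*(-101) - 1*(-42593/168) = -11413 + 42593/168 = -1874791/168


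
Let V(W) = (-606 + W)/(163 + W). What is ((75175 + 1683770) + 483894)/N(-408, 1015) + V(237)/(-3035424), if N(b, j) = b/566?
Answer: -21407275044801109/6880294400 ≈ -3.1114e+6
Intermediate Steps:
N(b, j) = b/566 (N(b, j) = b*(1/566) = b/566)
V(W) = (-606 + W)/(163 + W)
((75175 + 1683770) + 483894)/N(-408, 1015) + V(237)/(-3035424) = ((75175 + 1683770) + 483894)/(((1/566)*(-408))) + ((-606 + 237)/(163 + 237))/(-3035424) = (1758945 + 483894)/(-204/283) + (-369/400)*(-1/3035424) = 2242839*(-283/204) + ((1/400)*(-369))*(-1/3035424) = -211574479/68 - 369/400*(-1/3035424) = -211574479/68 + 123/404723200 = -21407275044801109/6880294400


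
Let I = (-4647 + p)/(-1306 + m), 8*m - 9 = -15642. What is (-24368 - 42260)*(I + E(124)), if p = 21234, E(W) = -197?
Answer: 351173068084/26081 ≈ 1.3465e+7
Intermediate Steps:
m = -15633/8 (m = 9/8 + (⅛)*(-15642) = 9/8 - 7821/4 = -15633/8 ≈ -1954.1)
I = -132696/26081 (I = (-4647 + 21234)/(-1306 - 15633/8) = 16587/(-26081/8) = 16587*(-8/26081) = -132696/26081 ≈ -5.0878)
(-24368 - 42260)*(I + E(124)) = (-24368 - 42260)*(-132696/26081 - 197) = -66628*(-5270653/26081) = 351173068084/26081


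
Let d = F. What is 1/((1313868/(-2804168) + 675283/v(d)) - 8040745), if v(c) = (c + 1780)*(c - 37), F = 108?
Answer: -46986639008/377807367984680725 ≈ -1.2437e-7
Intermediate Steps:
d = 108
v(c) = (-37 + c)*(1780 + c) (v(c) = (1780 + c)*(-37 + c) = (-37 + c)*(1780 + c))
1/((1313868/(-2804168) + 675283/v(d)) - 8040745) = 1/((1313868/(-2804168) + 675283/(-65860 + 108² + 1743*108)) - 8040745) = 1/((1313868*(-1/2804168) + 675283/(-65860 + 11664 + 188244)) - 8040745) = 1/((-328467/701042 + 675283/134048) - 8040745) = 1/(214685700235/46986639008 - 8040745) = 1/(-377807367984680725/46986639008) = -46986639008/377807367984680725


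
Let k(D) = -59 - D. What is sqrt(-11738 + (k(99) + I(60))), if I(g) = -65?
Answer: 3*I*sqrt(1329) ≈ 109.37*I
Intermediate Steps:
sqrt(-11738 + (k(99) + I(60))) = sqrt(-11738 + ((-59 - 1*99) - 65)) = sqrt(-11738 + ((-59 - 99) - 65)) = sqrt(-11738 + (-158 - 65)) = sqrt(-11738 - 223) = sqrt(-11961) = 3*I*sqrt(1329)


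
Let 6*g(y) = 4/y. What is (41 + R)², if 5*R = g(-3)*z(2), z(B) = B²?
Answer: 3374569/2025 ≈ 1666.5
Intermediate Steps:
g(y) = 2/(3*y) (g(y) = (4/y)/6 = 2/(3*y))
R = -8/45 (R = (((⅔)/(-3))*2²)/5 = (((⅔)*(-⅓))*4)/5 = (-2/9*4)/5 = (⅕)*(-8/9) = -8/45 ≈ -0.17778)
(41 + R)² = (41 - 8/45)² = (1837/45)² = 3374569/2025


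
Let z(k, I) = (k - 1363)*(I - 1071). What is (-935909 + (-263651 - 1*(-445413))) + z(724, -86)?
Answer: -14824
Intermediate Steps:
z(k, I) = (-1363 + k)*(-1071 + I)
(-935909 + (-263651 - 1*(-445413))) + z(724, -86) = (-935909 + (-263651 - 1*(-445413))) + (1459773 - 1363*(-86) - 1071*724 - 86*724) = (-935909 + (-263651 + 445413)) + (1459773 + 117218 - 775404 - 62264) = (-935909 + 181762) + 739323 = -754147 + 739323 = -14824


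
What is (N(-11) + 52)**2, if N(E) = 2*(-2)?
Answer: 2304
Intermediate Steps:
N(E) = -4
(N(-11) + 52)**2 = (-4 + 52)**2 = 48**2 = 2304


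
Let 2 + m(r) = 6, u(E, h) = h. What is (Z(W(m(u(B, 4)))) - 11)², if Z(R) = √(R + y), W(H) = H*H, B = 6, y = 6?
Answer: (11 - √22)² ≈ 39.811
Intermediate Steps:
m(r) = 4 (m(r) = -2 + 6 = 4)
W(H) = H²
Z(R) = √(6 + R) (Z(R) = √(R + 6) = √(6 + R))
(Z(W(m(u(B, 4)))) - 11)² = (√(6 + 4²) - 11)² = (√(6 + 16) - 11)² = (√22 - 11)² = (-11 + √22)²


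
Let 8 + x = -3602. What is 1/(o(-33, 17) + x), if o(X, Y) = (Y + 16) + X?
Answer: -1/3610 ≈ -0.00027701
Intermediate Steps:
o(X, Y) = 16 + X + Y (o(X, Y) = (16 + Y) + X = 16 + X + Y)
x = -3610 (x = -8 - 3602 = -3610)
1/(o(-33, 17) + x) = 1/((16 - 33 + 17) - 3610) = 1/(0 - 3610) = 1/(-3610) = -1/3610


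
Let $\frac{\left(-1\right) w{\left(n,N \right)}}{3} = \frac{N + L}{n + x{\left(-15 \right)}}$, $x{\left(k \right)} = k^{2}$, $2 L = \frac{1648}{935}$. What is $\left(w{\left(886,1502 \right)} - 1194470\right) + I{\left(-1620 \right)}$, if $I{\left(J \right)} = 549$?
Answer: $- \frac{1240231441567}{1038785} \approx -1.1939 \cdot 10^{6}$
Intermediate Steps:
$L = \frac{824}{935}$ ($L = \frac{1648 \cdot \frac{1}{935}}{2} = \frac{1}{2} \cdot \frac{1648}{935} = \frac{824}{935} \approx 0.88128$)
$w{\left(n,N \right)} = - \frac{3 \left(\frac{824}{935} + N\right)}{225 + n}$ ($w{\left(n,N \right)} = - 3 \frac{N + \frac{824}{935}}{n + \left(-15\right)^{2}} = - 3 \frac{\frac{824}{935} + N}{n + 225} = - 3 \frac{\frac{824}{935} + N}{225 + n} = - \frac{3 \left(\frac{824}{935} + N\right)}{225 + n}$)
$\left(w{\left(886,1502 \right)} - 1194470\right) + I{\left(-1620 \right)} = \left(\frac{3 \left(-824 - 1404370\right)}{935 \left(225 + 886\right)} - 1194470\right) + 549 = \left(\frac{3 \left(-824 - 1404370\right)}{935 \cdot 1111} - 1194470\right) + 549 = \left(\frac{3}{935} \cdot \frac{1}{1111} \left(-1405194\right) - 1194470\right) + 549 = \left(- \frac{4215582}{1038785} - 1194470\right) + 549 = - \frac{1240801734532}{1038785} + 549 = - \frac{1240231441567}{1038785}$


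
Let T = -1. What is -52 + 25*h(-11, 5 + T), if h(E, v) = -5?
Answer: -177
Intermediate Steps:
-52 + 25*h(-11, 5 + T) = -52 + 25*(-5) = -52 - 125 = -177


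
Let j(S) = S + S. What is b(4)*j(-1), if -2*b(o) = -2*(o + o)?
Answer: -16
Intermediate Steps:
j(S) = 2*S
b(o) = 2*o (b(o) = -(-1)*(o + o) = -(-1)*2*o = -(-2)*o = 2*o)
b(4)*j(-1) = (2*4)*(2*(-1)) = 8*(-2) = -16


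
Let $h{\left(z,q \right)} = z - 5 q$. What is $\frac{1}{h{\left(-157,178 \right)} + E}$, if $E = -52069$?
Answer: $- \frac{1}{53116} \approx -1.8827 \cdot 10^{-5}$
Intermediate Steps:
$\frac{1}{h{\left(-157,178 \right)} + E} = \frac{1}{\left(-157 - 890\right) - 52069} = \frac{1}{-1047 - 52069} = \frac{1}{-53116} = - \frac{1}{53116}$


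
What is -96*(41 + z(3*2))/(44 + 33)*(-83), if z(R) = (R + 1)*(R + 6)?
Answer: 996000/77 ≈ 12935.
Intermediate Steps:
z(R) = (1 + R)*(6 + R)
-96*(41 + z(3*2))/(44 + 33)*(-83) = -96*(41 + (6 + (3*2)² + 7*(3*2)))/(44 + 33)*(-83) = -96*(41 + (6 + 6² + 7*6))/77*(-83) = -96*(41 + (6 + 36 + 42))/77*(-83) = -96*(41 + 84)/77*(-83) = -12000/77*(-83) = 996000/77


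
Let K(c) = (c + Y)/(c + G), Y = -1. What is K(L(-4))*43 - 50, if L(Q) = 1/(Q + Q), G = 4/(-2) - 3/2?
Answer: -1063/29 ≈ -36.655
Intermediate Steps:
G = -7/2 (G = 4*(-½) - 3*½ = -2 - 3/2 = -7/2 ≈ -3.5000)
L(Q) = 1/(2*Q)
K(c) = (-1 + c)/(-7/2 + c) (K(c) = (c - 1)/(c - 7/2) = (-1 + c)/(-7/2 + c))
K(L(-4))*43 - 50 = (2*(-1 + (½)/(-4))/(-7 + 2*((½)/(-4))))*43 - 50 = (2*(-1 + (½)*(-¼))/(-7 + 2*((½)*(-¼))))*43 - 50 = (2*(-1 - ⅛)/(-7 + 2*(-⅛)))*43 - 50 = (2*(-9/8)/(-7 - ¼))*43 - 50 = (2*(-9/8)/(-29/4))*43 - 50 = (2*(-4/29)*(-9/8))*43 - 50 = (9/29)*43 - 50 = 387/29 - 50 = -1063/29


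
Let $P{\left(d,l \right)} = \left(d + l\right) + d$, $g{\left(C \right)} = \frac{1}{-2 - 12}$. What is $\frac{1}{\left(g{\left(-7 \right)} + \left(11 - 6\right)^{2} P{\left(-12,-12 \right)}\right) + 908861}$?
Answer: $\frac{14}{12711453} \approx 1.1014 \cdot 10^{-6}$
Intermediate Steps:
$g{\left(C \right)} = - \frac{1}{14}$ ($g{\left(C \right)} = \frac{1}{-14} = - \frac{1}{14}$)
$P{\left(d,l \right)} = l + 2 d$
$\frac{1}{\left(g{\left(-7 \right)} + \left(11 - 6\right)^{2} P{\left(-12,-12 \right)}\right) + 908861} = \frac{1}{\left(- \frac{1}{14} + \left(11 - 6\right)^{2} \left(-12 + 2 \left(-12\right)\right)\right) + 908861} = \frac{1}{\left(- \frac{1}{14} + 5^{2} \left(-12 - 24\right)\right) + 908861} = \frac{1}{\left(- \frac{1}{14} + 25 \left(-36\right)\right) + 908861} = \frac{1}{\left(- \frac{1}{14} - 900\right) + 908861} = \frac{1}{- \frac{12601}{14} + 908861} = \frac{1}{\frac{12711453}{14}} = \frac{14}{12711453}$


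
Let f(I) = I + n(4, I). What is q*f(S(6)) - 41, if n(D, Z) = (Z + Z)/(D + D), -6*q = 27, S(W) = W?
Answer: -299/4 ≈ -74.750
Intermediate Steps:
q = -9/2 (q = -⅙*27 = -9/2 ≈ -4.5000)
n(D, Z) = Z/D (n(D, Z) = (2*Z)/((2*D)) = (2*Z)*(1/(2*D)) = Z/D)
f(I) = 5*I/4 (f(I) = I + I/4 = 5*I/4)
q*f(S(6)) - 41 = -45*6/8 - 41 = -9/2*15/2 - 41 = -135/4 - 41 = -299/4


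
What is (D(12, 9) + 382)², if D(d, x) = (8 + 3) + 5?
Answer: 158404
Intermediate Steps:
D(d, x) = 16 (D(d, x) = 11 + 5 = 16)
(D(12, 9) + 382)² = (16 + 382)² = 398² = 158404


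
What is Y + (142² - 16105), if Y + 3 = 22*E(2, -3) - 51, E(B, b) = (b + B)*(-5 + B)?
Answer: 4071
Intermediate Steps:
E(B, b) = (-5 + B)*(B + b) (E(B, b) = (B + b)*(-5 + B) = (-5 + B)*(B + b))
Y = 12 (Y = -3 + (22*(2² - 5*2 - 5*(-3) + 2*(-3)) - 51) = -3 + (22*(4 - 10 + 15 - 6) - 51) = -3 + (22*3 - 51) = -3 + (66 - 51) = -3 + 15 = 12)
Y + (142² - 16105) = 12 + (142² - 16105) = 12 + (20164 - 16105) = 12 + 4059 = 4071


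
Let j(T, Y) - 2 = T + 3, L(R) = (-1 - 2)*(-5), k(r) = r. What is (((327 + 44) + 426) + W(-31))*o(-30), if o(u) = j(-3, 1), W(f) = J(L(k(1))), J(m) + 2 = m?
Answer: 1620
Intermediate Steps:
L(R) = 15 (L(R) = -3*(-5) = 15)
J(m) = -2 + m
j(T, Y) = 5 + T (j(T, Y) = 2 + (T + 3) = 2 + (3 + T) = 5 + T)
W(f) = 13 (W(f) = -2 + 15 = 13)
o(u) = 2 (o(u) = 5 - 3 = 2)
(((327 + 44) + 426) + W(-31))*o(-30) = (((327 + 44) + 426) + 13)*2 = ((371 + 426) + 13)*2 = (797 + 13)*2 = 810*2 = 1620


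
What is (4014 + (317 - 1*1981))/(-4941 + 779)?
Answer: -1175/2081 ≈ -0.56463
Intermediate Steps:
(4014 + (317 - 1*1981))/(-4941 + 779) = (4014 + (317 - 1981))/(-4162) = (4014 - 1664)*(-1/4162) = 2350*(-1/4162) = -1175/2081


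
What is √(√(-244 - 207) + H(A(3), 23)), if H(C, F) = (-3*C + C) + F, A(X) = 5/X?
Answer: √(177 + 9*I*√451)/3 ≈ 4.9301 + 2.1538*I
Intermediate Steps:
H(C, F) = F - 2*C (H(C, F) = -2*C + F = F - 2*C)
√(√(-244 - 207) + H(A(3), 23)) = √(√(-244 - 207) + (23 - 10/3)) = √(√(-451) + (23 - 10/3)) = √(I*√451 + (23 - 2*5/3)) = √(I*√451 + (23 - 10/3)) = √(I*√451 + 59/3) = √(59/3 + I*√451)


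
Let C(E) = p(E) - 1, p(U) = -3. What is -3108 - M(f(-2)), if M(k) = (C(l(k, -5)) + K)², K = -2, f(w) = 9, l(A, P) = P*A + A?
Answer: -3144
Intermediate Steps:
l(A, P) = A + A*P (l(A, P) = A*P + A = A + A*P)
C(E) = -4 (C(E) = -3 - 1 = -4)
M(k) = 36 (M(k) = (-4 - 2)² = (-6)² = 36)
-3108 - M(f(-2)) = -3108 - 1*36 = -3108 - 36 = -3144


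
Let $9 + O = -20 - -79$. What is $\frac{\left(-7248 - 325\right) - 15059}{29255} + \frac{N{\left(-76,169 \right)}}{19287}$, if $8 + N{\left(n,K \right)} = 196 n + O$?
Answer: $- \frac{871057154}{564241185} \approx -1.5438$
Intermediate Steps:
$O = 50$ ($O = -9 - -59 = -9 + \left(-20 + 79\right) = -9 + 59 = 50$)
$N{\left(n,K \right)} = 42 + 196 n$ ($N{\left(n,K \right)} = -8 + \left(196 n + 50\right) = -8 + \left(50 + 196 n\right) = 42 + 196 n$)
$\frac{\left(-7248 - 325\right) - 15059}{29255} + \frac{N{\left(-76,169 \right)}}{19287} = \frac{\left(-7248 - 325\right) - 15059}{29255} + \frac{42 + 196 \left(-76\right)}{19287} = \left(-7573 - 15059\right) \frac{1}{29255} + \left(42 - 14896\right) \frac{1}{19287} = \left(-22632\right) \frac{1}{29255} - \frac{14854}{19287} = - \frac{22632}{29255} - \frac{14854}{19287} = - \frac{871057154}{564241185}$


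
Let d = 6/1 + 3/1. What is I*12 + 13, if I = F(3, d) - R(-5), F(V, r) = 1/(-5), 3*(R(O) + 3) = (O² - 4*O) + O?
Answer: -567/5 ≈ -113.40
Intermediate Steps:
d = 9 (d = 6*1 + 3*1 = 6 + 3 = 9)
R(O) = -3 - O + O²/3 (R(O) = -3 + ((O² - 4*O) + O)/3 = -3 + (O² - 3*O)/3 = -3 + (-O + O²/3) = -3 - O + O²/3)
F(V, r) = -⅕
I = -158/15 (I = -⅕ - (-3 - 1*(-5) + (⅓)*(-5)²) = -⅕ - (-3 + 5 + (⅓)*25) = -⅕ - (-3 + 5 + 25/3) = -⅕ - 1*31/3 = -⅕ - 31/3 = -158/15 ≈ -10.533)
I*12 + 13 = -158/15*12 + 13 = -632/5 + 13 = -567/5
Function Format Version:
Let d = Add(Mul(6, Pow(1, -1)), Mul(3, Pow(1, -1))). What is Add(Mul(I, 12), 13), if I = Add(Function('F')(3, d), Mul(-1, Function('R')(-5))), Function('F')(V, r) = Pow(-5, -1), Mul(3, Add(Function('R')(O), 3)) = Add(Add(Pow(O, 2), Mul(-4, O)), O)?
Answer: Rational(-567, 5) ≈ -113.40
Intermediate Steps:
d = 9 (d = Add(Mul(6, 1), Mul(3, 1)) = Add(6, 3) = 9)
Function('R')(O) = Add(-3, Mul(-1, O), Mul(Rational(1, 3), Pow(O, 2))) (Function('R')(O) = Add(-3, Mul(Rational(1, 3), Add(Add(Pow(O, 2), Mul(-4, O)), O))) = Add(-3, Mul(Rational(1, 3), Add(Pow(O, 2), Mul(-3, O)))) = Add(-3, Add(Mul(-1, O), Mul(Rational(1, 3), Pow(O, 2)))) = Add(-3, Mul(-1, O), Mul(Rational(1, 3), Pow(O, 2))))
Function('F')(V, r) = Rational(-1, 5)
I = Rational(-158, 15) (I = Add(Rational(-1, 5), Mul(-1, Add(-3, Mul(-1, -5), Mul(Rational(1, 3), Pow(-5, 2))))) = Add(Rational(-1, 5), Mul(-1, Add(-3, 5, Mul(Rational(1, 3), 25)))) = Add(Rational(-1, 5), Mul(-1, Add(-3, 5, Rational(25, 3)))) = Add(Rational(-1, 5), Mul(-1, Rational(31, 3))) = Add(Rational(-1, 5), Rational(-31, 3)) = Rational(-158, 15) ≈ -10.533)
Add(Mul(I, 12), 13) = Add(Mul(Rational(-158, 15), 12), 13) = Add(Rational(-632, 5), 13) = Rational(-567, 5)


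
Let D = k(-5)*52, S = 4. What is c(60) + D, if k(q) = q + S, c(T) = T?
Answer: 8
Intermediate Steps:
k(q) = 4 + q (k(q) = q + 4 = 4 + q)
D = -52 (D = (4 - 5)*52 = -1*52 = -52)
c(60) + D = 60 - 52 = 8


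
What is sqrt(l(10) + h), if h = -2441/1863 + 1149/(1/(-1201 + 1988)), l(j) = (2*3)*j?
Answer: 2*sqrt(9687320021)/207 ≈ 950.96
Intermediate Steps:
l(j) = 6*j
h = 1684639528/1863 (h = -2441*1/1863 + 1149/(1/787) = -2441/1863 + 1149/(1/787) = -2441/1863 + 1149*787 = -2441/1863 + 904263 = 1684639528/1863 ≈ 9.0426e+5)
sqrt(l(10) + h) = sqrt(6*10 + 1684639528/1863) = sqrt(60 + 1684639528/1863) = sqrt(1684751308/1863) = 2*sqrt(9687320021)/207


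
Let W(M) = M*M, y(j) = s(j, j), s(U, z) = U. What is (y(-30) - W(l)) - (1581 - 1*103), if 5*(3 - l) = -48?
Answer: -41669/25 ≈ -1666.8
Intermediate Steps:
l = 63/5 (l = 3 - ⅕*(-48) = 3 + 48/5 = 63/5 ≈ 12.600)
y(j) = j
W(M) = M²
(y(-30) - W(l)) - (1581 - 1*103) = (-30 - (63/5)²) - (1581 - 1*103) = (-30 - 1*3969/25) - (1581 - 103) = (-30 - 3969/25) - 1*1478 = -4719/25 - 1478 = -41669/25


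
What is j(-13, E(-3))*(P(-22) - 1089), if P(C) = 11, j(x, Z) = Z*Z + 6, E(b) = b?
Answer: -16170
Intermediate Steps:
j(x, Z) = 6 + Z² (j(x, Z) = Z² + 6 = 6 + Z²)
j(-13, E(-3))*(P(-22) - 1089) = (6 + (-3)²)*(11 - 1089) = (6 + 9)*(-1078) = 15*(-1078) = -16170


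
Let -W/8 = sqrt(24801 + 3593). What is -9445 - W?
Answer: -9445 + 8*sqrt(28394) ≈ -8097.0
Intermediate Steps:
W = -8*sqrt(28394) (W = -8*sqrt(24801 + 3593) = -8*sqrt(28394) ≈ -1348.0)
-9445 - W = -9445 - (-8)*sqrt(28394) = -9445 + 8*sqrt(28394)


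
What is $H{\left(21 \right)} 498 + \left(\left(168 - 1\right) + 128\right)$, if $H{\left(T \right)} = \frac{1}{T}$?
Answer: $\frac{2231}{7} \approx 318.71$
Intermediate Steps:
$H{\left(21 \right)} 498 + \left(\left(168 - 1\right) + 128\right) = \frac{1}{21} \cdot 498 + \left(\left(168 - 1\right) + 128\right) = \frac{1}{21} \cdot 498 + \left(167 + 128\right) = \frac{166}{7} + 295 = \frac{2231}{7}$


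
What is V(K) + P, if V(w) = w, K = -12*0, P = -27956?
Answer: -27956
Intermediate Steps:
K = 0
V(K) + P = 0 - 27956 = -27956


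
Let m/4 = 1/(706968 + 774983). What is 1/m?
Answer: 1481951/4 ≈ 3.7049e+5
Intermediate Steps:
m = 4/1481951 (m = 4/(706968 + 774983) = 4/1481951 ≈ 2.6991e-6)
1/m = 1/(4/1481951) = 1481951/4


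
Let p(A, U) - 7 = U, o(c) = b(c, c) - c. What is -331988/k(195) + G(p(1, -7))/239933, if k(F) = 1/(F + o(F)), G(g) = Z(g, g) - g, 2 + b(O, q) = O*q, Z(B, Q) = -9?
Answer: -3028717380718501/239933 ≈ -1.2623e+10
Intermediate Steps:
b(O, q) = -2 + O*q
o(c) = -2 + c**2 - c (o(c) = (-2 + c*c) - c = (-2 + c**2) - c = -2 + c**2 - c)
p(A, U) = 7 + U
G(g) = -9 - g
k(F) = 1/(-2 + F**2) (k(F) = 1/(F + (-2 + F**2 - F)) = 1/(-2 + F**2))
-331988/k(195) + G(p(1, -7))/239933 = -331988/(1/(-2 + 195**2)) + (-9 - (7 - 7))/239933 = -331988/(1/(-2 + 38025)) + (-9 - 1*0)*(1/239933) = -331988/(1/38023) + (-9 + 0)*(1/239933) = -331988/1/38023 - 9*1/239933 = -331988*38023 - 9/239933 = -12623179724 - 9/239933 = -3028717380718501/239933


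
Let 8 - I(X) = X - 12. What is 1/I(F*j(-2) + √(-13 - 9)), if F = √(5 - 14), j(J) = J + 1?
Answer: I/(-3 + √22 + 20*I) ≈ 0.049645 + 0.0041961*I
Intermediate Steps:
j(J) = 1 + J
F = 3*I (F = √(-9) = 3*I ≈ 3.0*I)
I(X) = 20 - X (I(X) = 8 - (X - 12) = 8 - (-12 + X) = 8 + (12 - X) = 20 - X)
1/I(F*j(-2) + √(-13 - 9)) = 1/(20 - ((3*I)*(1 - 2) + √(-13 - 9))) = 1/(20 - ((3*I)*(-1) + √(-22))) = 1/(20 - (-3*I + I*√22)) = 1/(20 + (3*I - I*√22)) = 1/(20 + 3*I - I*√22)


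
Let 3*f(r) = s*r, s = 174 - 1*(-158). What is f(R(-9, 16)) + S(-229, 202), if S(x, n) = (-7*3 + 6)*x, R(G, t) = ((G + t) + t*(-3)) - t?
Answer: -2873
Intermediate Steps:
s = 332 (s = 174 + 158 = 332)
R(G, t) = G - 3*t (R(G, t) = ((G + t) - 3*t) - t = (G - 2*t) - t = G - 3*t)
S(x, n) = -15*x (S(x, n) = (-21 + 6)*x = -15*x)
f(r) = 332*r/3 (f(r) = (332*r)/3 = 332*r/3)
f(R(-9, 16)) + S(-229, 202) = 332*(-9 - 3*16)/3 - 15*(-229) = 332*(-9 - 48)/3 + 3435 = (332/3)*(-57) + 3435 = -6308 + 3435 = -2873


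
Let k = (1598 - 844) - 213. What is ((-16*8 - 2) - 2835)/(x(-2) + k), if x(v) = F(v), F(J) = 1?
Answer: -2965/542 ≈ -5.4705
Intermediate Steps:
k = 541 (k = 754 - 213 = 541)
x(v) = 1
((-16*8 - 2) - 2835)/(x(-2) + k) = ((-16*8 - 2) - 2835)/(1 + 541) = ((-128 - 2) - 2835)/542 = (-130 - 2835)*(1/542) = -2965*1/542 = -2965/542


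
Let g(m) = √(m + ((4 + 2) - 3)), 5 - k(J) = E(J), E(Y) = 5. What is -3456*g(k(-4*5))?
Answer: -3456*√3 ≈ -5986.0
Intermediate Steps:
k(J) = 0 (k(J) = 5 - 1*5 = 5 - 5 = 0)
g(m) = √(3 + m) (g(m) = √(m + (6 - 3)) = √(m + 3) = √(3 + m))
-3456*g(k(-4*5)) = -3456*√(3 + 0) = -3456*√3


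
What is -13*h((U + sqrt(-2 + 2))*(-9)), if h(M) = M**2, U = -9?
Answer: -85293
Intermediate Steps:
-13*h((U + sqrt(-2 + 2))*(-9)) = -13*81*(-9 + sqrt(-2 + 2))**2 = -13*81*(-9 + sqrt(0))**2 = -13*81*(-9 + 0)**2 = -13*(-9*(-9))**2 = -13*81**2 = -13*6561 = -85293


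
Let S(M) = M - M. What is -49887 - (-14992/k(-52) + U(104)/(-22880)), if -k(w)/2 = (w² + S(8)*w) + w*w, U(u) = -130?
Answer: -1483880325/29744 ≈ -49888.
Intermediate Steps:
S(M) = 0
k(w) = -4*w² (k(w) = -2*((w² + 0*w) + w*w) = -2*((w² + 0) + w²) = -2*(w² + w²) = -4*w²)
-49887 - (-14992/k(-52) + U(104)/(-22880)) = -49887 - (-14992/((-4*(-52)²)) - 130/(-22880)) = -49887 - (-14992/((-4*2704)) - 130*(-1/22880)) = -49887 - (-14992/(-10816) + 1/176) = -49887 - (-14992*(-1/10816) + 1/176) = -49887 - (937/676 + 1/176) = -49887 - 1*41397/29744 = -49887 - 41397/29744 = -1483880325/29744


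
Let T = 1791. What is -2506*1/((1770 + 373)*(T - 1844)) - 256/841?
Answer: -26968678/95519939 ≈ -0.28234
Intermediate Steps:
-2506*1/((1770 + 373)*(T - 1844)) - 256/841 = -2506*1/((1770 + 373)*(1791 - 1844)) - 256/841 = -2506/(2143*(-53)) - 256*1/841 = -2506/(-113579) - 256/841 = -2506*(-1/113579) - 256/841 = 2506/113579 - 256/841 = -26968678/95519939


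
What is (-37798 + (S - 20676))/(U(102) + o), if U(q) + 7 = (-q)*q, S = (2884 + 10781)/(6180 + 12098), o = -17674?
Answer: 1068774107/513337630 ≈ 2.0820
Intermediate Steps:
S = 13665/18278 ≈ 0.74762
U(q) = -7 - q**2 (U(q) = -7 + (-q)*q = -7 - q**2)
(-37798 + (S - 20676))/(U(102) + o) = (-37798 + (13665/18278 - 20676))/((-7 - 1*102**2) - 17674) = (-37798 - 377902263/18278)/((-7 - 1*10404) - 17674) = -1068774107/(18278*((-7 - 10404) - 17674)) = -1068774107/(18278*(-10411 - 17674)) = -1068774107/18278/(-28085) = -1068774107/18278*(-1/28085) = 1068774107/513337630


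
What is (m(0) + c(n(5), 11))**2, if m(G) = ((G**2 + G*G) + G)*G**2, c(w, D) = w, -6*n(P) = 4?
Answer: 4/9 ≈ 0.44444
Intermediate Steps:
n(P) = -2/3 (n(P) = -1/6*4 = -2/3)
m(G) = G**2*(G + 2*G**2) (m(G) = ((G**2 + G**2) + G)*G**2 = (2*G**2 + G)*G**2 = (G + 2*G**2)*G**2 = G**2*(G + 2*G**2))
(m(0) + c(n(5), 11))**2 = (0**3*(1 + 2*0) - 2/3)**2 = (0*(1 + 0) - 2/3)**2 = (0*1 - 2/3)**2 = (0 - 2/3)**2 = (-2/3)**2 = 4/9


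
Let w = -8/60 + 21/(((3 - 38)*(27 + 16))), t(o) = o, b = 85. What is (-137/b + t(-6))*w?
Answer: 12293/10965 ≈ 1.1211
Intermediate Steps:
w = -19/129 (w = -8*1/60 + 21/((-35*43)) = -2/15 + 21/(-1505) = -2/15 + 21*(-1/1505) = -2/15 - 3/215 = -19/129 ≈ -0.14729)
(-137/b + t(-6))*w = (-137/85 - 6)*(-19/129) = -647/85*(-19/129) = 12293/10965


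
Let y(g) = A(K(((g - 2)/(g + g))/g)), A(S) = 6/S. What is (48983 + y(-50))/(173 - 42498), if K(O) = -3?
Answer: -48981/42325 ≈ -1.1573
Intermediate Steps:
y(g) = -2 (y(g) = 6/(-3) = 6*(-⅓) = -2)
(48983 + y(-50))/(173 - 42498) = (48983 - 2)/(173 - 42498) = 48981/(-42325) = 48981*(-1/42325) = -48981/42325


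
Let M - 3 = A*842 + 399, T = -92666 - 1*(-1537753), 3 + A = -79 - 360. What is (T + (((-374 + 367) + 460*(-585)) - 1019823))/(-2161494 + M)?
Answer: -156157/2533256 ≈ -0.061643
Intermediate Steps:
A = -442 (A = -3 + (-79 - 360) = -3 - 439 = -442)
T = 1445087 (T = -92666 + 1537753 = 1445087)
M = -371762 (M = 3 + (-442*842 + 399) = 3 + (-372164 + 399) = 3 - 371765 = -371762)
(T + (((-374 + 367) + 460*(-585)) - 1019823))/(-2161494 + M) = (1445087 + (((-374 + 367) + 460*(-585)) - 1019823))/(-2161494 - 371762) = (1445087 + ((-7 - 269100) - 1019823))/(-2533256) = (1445087 + (-269107 - 1019823))*(-1/2533256) = (1445087 - 1288930)*(-1/2533256) = 156157*(-1/2533256) = -156157/2533256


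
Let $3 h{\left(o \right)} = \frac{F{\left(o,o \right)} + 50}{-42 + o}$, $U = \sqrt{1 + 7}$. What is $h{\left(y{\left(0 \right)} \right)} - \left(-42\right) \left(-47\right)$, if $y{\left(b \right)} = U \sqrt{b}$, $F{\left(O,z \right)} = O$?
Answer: $- \frac{124387}{63} \approx -1974.4$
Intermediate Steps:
$U = 2 \sqrt{2}$ ($U = \sqrt{8} = 2 \sqrt{2} \approx 2.8284$)
$y{\left(b \right)} = 2 \sqrt{2} \sqrt{b}$
$h{\left(o \right)} = \frac{50 + o}{3 \left(-42 + o\right)}$ ($h{\left(o \right)} = \frac{\left(o + 50\right) \frac{1}{-42 + o}}{3} = \frac{\left(50 + o\right) \frac{1}{-42 + o}}{3} = \frac{\frac{1}{-42 + o} \left(50 + o\right)}{3} = \frac{50 + o}{3 \left(-42 + o\right)}$)
$h{\left(y{\left(0 \right)} \right)} - \left(-42\right) \left(-47\right) = \frac{50 + 2 \sqrt{2} \sqrt{0}}{3 \left(-42 + 2 \sqrt{2} \sqrt{0}\right)} - \left(-42\right) \left(-47\right) = \frac{50 + 2 \sqrt{2} \cdot 0}{3 \left(-42 + 2 \sqrt{2} \cdot 0\right)} - 1974 = \frac{50 + 0}{3 \left(-42 + 0\right)} - 1974 = \frac{1}{3} \frac{1}{-42} \cdot 50 - 1974 = \frac{1}{3} \left(- \frac{1}{42}\right) 50 - 1974 = - \frac{25}{63} - 1974 = - \frac{124387}{63}$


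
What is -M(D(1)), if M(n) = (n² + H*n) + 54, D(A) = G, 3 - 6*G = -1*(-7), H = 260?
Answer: 1070/9 ≈ 118.89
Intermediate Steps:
G = -⅔ (G = ½ - (-1)*(-7)/6 = ½ - ⅙*7 = ½ - 7/6 = -⅔ ≈ -0.66667)
D(A) = -⅔
M(n) = 54 + n² + 260*n (M(n) = (n² + 260*n) + 54 = 54 + n² + 260*n)
-M(D(1)) = -(54 + (-⅔)² + 260*(-⅔)) = -(54 + 4/9 - 520/3) = -1*(-1070/9) = 1070/9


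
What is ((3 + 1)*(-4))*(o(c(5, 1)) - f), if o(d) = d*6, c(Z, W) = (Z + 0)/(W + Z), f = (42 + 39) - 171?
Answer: -1520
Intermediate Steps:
f = -90 (f = 81 - 171 = -90)
c(Z, W) = Z/(W + Z)
o(d) = 6*d
((3 + 1)*(-4))*(o(c(5, 1)) - f) = ((3 + 1)*(-4))*(6*(5/(1 + 5)) - 1*(-90)) = (4*(-4))*(6*(5/6) + 90) = -16*(6*(5*(⅙)) + 90) = -16*(6*(⅚) + 90) = -16*(5 + 90) = -16*95 = -1520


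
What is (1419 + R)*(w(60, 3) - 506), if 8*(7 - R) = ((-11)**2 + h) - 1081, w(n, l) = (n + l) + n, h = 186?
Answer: -2332853/4 ≈ -5.8321e+5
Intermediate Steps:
w(n, l) = l + 2*n (w(n, l) = (l + n) + n = l + 2*n)
R = 415/4 (R = 7 - (((-11)**2 + 186) - 1081)/8 = 7 - ((121 + 186) - 1081)/8 = 7 - (307 - 1081)/8 = 7 - 1/8*(-774) = 7 + 387/4 = 415/4 ≈ 103.75)
(1419 + R)*(w(60, 3) - 506) = (1419 + 415/4)*((3 + 2*60) - 506) = 6091*((3 + 120) - 506)/4 = 6091*(123 - 506)/4 = (6091/4)*(-383) = -2332853/4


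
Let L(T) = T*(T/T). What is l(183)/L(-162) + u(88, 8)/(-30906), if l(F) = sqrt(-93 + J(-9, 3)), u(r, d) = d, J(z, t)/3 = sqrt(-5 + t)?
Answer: -4/15453 - sqrt(-93 + 3*I*sqrt(2))/162 ≈ -0.0016163 - 0.059544*I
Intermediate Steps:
J(z, t) = 3*sqrt(-5 + t)
L(T) = T (L(T) = T*1 = T)
l(F) = sqrt(-93 + 3*I*sqrt(2)) (l(F) = sqrt(-93 + 3*sqrt(-5 + 3)) = sqrt(-93 + 3*sqrt(-2)) = sqrt(-93 + 3*(I*sqrt(2))) = sqrt(-93 + 3*I*sqrt(2)))
l(183)/L(-162) + u(88, 8)/(-30906) = sqrt(-93 + 3*I*sqrt(2))/(-162) + 8/(-30906) = sqrt(-93 + 3*I*sqrt(2))*(-1/162) + 8*(-1/30906) = -sqrt(-93 + 3*I*sqrt(2))/162 - 4/15453 = -4/15453 - sqrt(-93 + 3*I*sqrt(2))/162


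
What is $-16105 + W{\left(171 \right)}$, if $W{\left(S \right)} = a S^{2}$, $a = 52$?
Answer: $1504427$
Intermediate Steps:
$W{\left(S \right)} = 52 S^{2}$
$-16105 + W{\left(171 \right)} = -16105 + 52 \cdot 171^{2} = -16105 + 52 \cdot 29241 = -16105 + 1520532 = 1504427$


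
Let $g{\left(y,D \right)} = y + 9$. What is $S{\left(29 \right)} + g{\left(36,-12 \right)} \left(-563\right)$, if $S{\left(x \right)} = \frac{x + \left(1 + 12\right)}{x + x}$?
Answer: $- \frac{734694}{29} \approx -25334.0$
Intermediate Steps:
$g{\left(y,D \right)} = 9 + y$
$S{\left(x \right)} = \frac{13 + x}{2 x}$ ($S{\left(x \right)} = \frac{x + 13}{2 x} = \left(13 + x\right) \frac{1}{2 x} = \frac{13 + x}{2 x}$)
$S{\left(29 \right)} + g{\left(36,-12 \right)} \left(-563\right) = \frac{13 + 29}{2 \cdot 29} + \left(9 + 36\right) \left(-563\right) = \frac{1}{2} \cdot \frac{1}{29} \cdot 42 + 45 \left(-563\right) = \frac{21}{29} - 25335 = - \frac{734694}{29}$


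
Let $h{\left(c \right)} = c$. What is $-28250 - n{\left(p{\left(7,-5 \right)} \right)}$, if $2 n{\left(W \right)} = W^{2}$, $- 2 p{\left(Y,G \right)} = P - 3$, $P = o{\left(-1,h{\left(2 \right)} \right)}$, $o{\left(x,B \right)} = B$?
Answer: $- \frac{226001}{8} \approx -28250.0$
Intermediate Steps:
$P = 2$
$p{\left(Y,G \right)} = \frac{1}{2}$ ($p{\left(Y,G \right)} = - \frac{2 - 3}{2} = \left(- \frac{1}{2}\right) \left(-1\right) = \frac{1}{2}$)
$n{\left(W \right)} = \frac{W^{2}}{2}$
$-28250 - n{\left(p{\left(7,-5 \right)} \right)} = -28250 - \frac{1}{2 \cdot 4} = -28250 - \frac{1}{2} \cdot \frac{1}{4} = -28250 - \frac{1}{8} = - \frac{226001}{8}$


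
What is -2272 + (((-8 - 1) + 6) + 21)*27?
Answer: -1786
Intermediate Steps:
-2272 + (((-8 - 1) + 6) + 21)*27 = -2272 + ((-9 + 6) + 21)*27 = -2272 + (-3 + 21)*27 = -2272 + 18*27 = -2272 + 486 = -1786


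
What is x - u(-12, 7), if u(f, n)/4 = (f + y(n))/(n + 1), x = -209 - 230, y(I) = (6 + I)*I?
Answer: -957/2 ≈ -478.50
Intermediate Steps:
y(I) = I*(6 + I)
x = -439
u(f, n) = 4*(f + n*(6 + n))/(1 + n) (u(f, n) = 4*((f + n*(6 + n))/(n + 1)) = 4*((f + n*(6 + n))/(1 + n)) = 4*(f + n*(6 + n))/(1 + n))
x - u(-12, 7) = -439 - 4*(-12 + 7*(6 + 7))/(1 + 7) = -439 - 4*(-12 + 7*13)/8 = -439 - 4*(-12 + 91)/8 = -439 - 4*79/8 = -439 - 1*79/2 = -439 - 79/2 = -957/2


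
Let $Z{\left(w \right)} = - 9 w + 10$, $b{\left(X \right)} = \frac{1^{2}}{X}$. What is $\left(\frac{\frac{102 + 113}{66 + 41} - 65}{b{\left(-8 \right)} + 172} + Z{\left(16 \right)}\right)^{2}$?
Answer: $\frac{15632012542756}{865830625} \approx 18054.0$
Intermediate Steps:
$b{\left(X \right)} = \frac{1}{X}$ ($b{\left(X \right)} = 1 \frac{1}{X} = \frac{1}{X}$)
$Z{\left(w \right)} = 10 - 9 w$
$\left(\frac{\frac{102 + 113}{66 + 41} - 65}{b{\left(-8 \right)} + 172} + Z{\left(16 \right)}\right)^{2} = \left(\frac{\frac{102 + 113}{66 + 41} - 65}{\frac{1}{-8} + 172} + \left(10 - 144\right)\right)^{2} = \left(\frac{\frac{215}{107} - 65}{- \frac{1}{8} + 172} + \left(10 - 144\right)\right)^{2} = \left(\frac{215 \cdot \frac{1}{107} - 65}{\frac{1375}{8}} - 134\right)^{2} = \left(\left(\frac{215}{107} - 65\right) \frac{8}{1375} - 134\right)^{2} = \left(\left(- \frac{6740}{107}\right) \frac{8}{1375} - 134\right)^{2} = \left(- \frac{10784}{29425} - 134\right)^{2} = \left(- \frac{3953734}{29425}\right)^{2} = \frac{15632012542756}{865830625}$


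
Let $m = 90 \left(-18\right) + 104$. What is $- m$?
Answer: $1516$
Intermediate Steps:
$m = -1516$ ($m = -1620 + 104 = -1516$)
$- m = \left(-1\right) \left(-1516\right) = 1516$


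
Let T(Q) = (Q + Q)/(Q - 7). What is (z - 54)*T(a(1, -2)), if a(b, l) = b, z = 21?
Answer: 11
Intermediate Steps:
T(Q) = 2*Q/(-7 + Q) (T(Q) = (2*Q)/(-7 + Q) = 2*Q/(-7 + Q))
(z - 54)*T(a(1, -2)) = (21 - 54)*(2*1/(-7 + 1)) = -66/(-6) = -66*(-1)/6 = -33*(-⅓) = 11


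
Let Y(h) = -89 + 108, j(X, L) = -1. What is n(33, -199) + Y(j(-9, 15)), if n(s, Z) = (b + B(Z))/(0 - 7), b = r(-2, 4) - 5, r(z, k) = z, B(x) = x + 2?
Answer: 337/7 ≈ 48.143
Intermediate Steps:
B(x) = 2 + x
b = -7 (b = -2 - 5 = -7)
Y(h) = 19
n(s, Z) = 5/7 - Z/7 (n(s, Z) = (-7 + (2 + Z))/(0 - 7) = (-5 + Z)/(-7) = (-5 + Z)*(-1/7) = 5/7 - Z/7)
n(33, -199) + Y(j(-9, 15)) = (5/7 - 1/7*(-199)) + 19 = (5/7 + 199/7) + 19 = 204/7 + 19 = 337/7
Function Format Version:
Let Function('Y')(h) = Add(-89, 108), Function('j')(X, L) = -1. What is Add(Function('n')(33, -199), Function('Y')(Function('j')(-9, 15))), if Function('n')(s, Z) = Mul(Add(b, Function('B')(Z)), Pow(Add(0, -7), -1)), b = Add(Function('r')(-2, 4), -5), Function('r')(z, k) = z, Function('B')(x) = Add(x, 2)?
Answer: Rational(337, 7) ≈ 48.143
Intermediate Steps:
Function('B')(x) = Add(2, x)
b = -7 (b = Add(-2, -5) = -7)
Function('Y')(h) = 19
Function('n')(s, Z) = Add(Rational(5, 7), Mul(Rational(-1, 7), Z)) (Function('n')(s, Z) = Mul(Add(-7, Add(2, Z)), Pow(Add(0, -7), -1)) = Mul(Add(-5, Z), Pow(-7, -1)) = Mul(Add(-5, Z), Rational(-1, 7)) = Add(Rational(5, 7), Mul(Rational(-1, 7), Z)))
Add(Function('n')(33, -199), Function('Y')(Function('j')(-9, 15))) = Add(Add(Rational(5, 7), Mul(Rational(-1, 7), -199)), 19) = Add(Add(Rational(5, 7), Rational(199, 7)), 19) = Add(Rational(204, 7), 19) = Rational(337, 7)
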